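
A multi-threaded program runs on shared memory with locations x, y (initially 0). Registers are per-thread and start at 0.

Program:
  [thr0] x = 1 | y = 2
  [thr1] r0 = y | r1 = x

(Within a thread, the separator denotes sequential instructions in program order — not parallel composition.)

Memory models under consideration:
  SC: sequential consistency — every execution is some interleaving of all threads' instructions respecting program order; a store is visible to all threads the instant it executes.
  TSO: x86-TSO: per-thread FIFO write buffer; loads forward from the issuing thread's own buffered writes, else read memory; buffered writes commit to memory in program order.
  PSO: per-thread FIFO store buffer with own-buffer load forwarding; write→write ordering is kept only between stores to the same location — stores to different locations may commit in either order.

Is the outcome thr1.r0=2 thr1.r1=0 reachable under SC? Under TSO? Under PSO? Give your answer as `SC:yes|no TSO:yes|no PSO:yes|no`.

SC:no TSO:no PSO:yes

outcome vector order: (thr1.r0,thr1.r1)
[SC] allowed = {(0,0); (0,1); (2,1)}
[TSO] allowed = {(0,0); (0,1); (2,1)}
[PSO] allowed = {(0,0); (0,1); (2,0); (2,1)}
target (2,0) ∈ {PSO}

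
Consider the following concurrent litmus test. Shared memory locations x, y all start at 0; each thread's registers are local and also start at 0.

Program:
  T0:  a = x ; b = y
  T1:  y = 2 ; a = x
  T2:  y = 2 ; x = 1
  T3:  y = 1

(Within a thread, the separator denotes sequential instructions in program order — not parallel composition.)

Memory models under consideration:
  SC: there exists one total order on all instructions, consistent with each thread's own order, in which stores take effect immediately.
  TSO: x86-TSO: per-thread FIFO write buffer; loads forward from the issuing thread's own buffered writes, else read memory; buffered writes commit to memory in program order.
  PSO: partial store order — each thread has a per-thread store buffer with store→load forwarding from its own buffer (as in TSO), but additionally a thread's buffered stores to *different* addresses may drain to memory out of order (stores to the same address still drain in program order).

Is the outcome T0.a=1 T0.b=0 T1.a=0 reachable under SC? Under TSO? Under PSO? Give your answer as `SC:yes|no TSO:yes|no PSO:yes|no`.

SC:no TSO:no PSO:yes

outcome vector order: (T0.a,T0.b,T1.a)
under SC → 0/0/0, 0/0/1, 0/1/0, 0/1/1, 0/2/0, 0/2/1, 1/1/0, 1/1/1, 1/2/0, 1/2/1
under TSO → 0/0/0, 0/0/1, 0/1/0, 0/1/1, 0/2/0, 0/2/1, 1/1/0, 1/1/1, 1/2/0, 1/2/1
under PSO → 0/0/0, 0/0/1, 0/1/0, 0/1/1, 0/2/0, 0/2/1, 1/0/0, 1/0/1, 1/1/0, 1/1/1, 1/2/0, 1/2/1
target 1/0/0 ∈ {PSO}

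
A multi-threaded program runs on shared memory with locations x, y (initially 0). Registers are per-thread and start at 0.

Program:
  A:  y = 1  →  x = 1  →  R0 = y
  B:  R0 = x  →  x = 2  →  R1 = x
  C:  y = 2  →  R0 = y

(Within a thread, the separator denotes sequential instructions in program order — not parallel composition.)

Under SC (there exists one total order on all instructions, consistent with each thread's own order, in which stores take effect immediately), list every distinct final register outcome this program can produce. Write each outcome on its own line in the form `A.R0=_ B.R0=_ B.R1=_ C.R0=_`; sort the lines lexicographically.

outcome vector order: (A.R0,B.R0,B.R1,C.R0)
|SC outcomes| = 9

A.R0=1 B.R0=0 B.R1=1 C.R0=1
A.R0=1 B.R0=0 B.R1=1 C.R0=2
A.R0=1 B.R0=0 B.R1=2 C.R0=1
A.R0=1 B.R0=0 B.R1=2 C.R0=2
A.R0=1 B.R0=1 B.R1=2 C.R0=1
A.R0=1 B.R0=1 B.R1=2 C.R0=2
A.R0=2 B.R0=0 B.R1=1 C.R0=2
A.R0=2 B.R0=0 B.R1=2 C.R0=2
A.R0=2 B.R0=1 B.R1=2 C.R0=2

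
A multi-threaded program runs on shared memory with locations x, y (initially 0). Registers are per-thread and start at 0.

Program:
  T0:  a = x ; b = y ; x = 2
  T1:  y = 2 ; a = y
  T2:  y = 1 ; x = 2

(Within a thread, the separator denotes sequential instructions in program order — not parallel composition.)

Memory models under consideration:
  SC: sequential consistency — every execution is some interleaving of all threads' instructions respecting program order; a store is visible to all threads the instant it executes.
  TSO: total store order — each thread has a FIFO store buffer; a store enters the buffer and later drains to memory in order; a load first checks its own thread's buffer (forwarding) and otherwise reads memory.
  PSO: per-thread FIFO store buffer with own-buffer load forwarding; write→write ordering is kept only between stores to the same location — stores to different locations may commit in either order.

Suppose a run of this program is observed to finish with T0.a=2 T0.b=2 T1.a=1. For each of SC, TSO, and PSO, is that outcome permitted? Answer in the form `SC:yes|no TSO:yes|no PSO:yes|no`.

outcome vector order: (T0.a,T0.b,T1.a)
SC (9): (0,0,1) (0,0,2) (0,1,1) (0,1,2) (0,2,1) (0,2,2) (2,1,1) (2,1,2) (2,2,2)
TSO (9): (0,0,1) (0,0,2) (0,1,1) (0,1,2) (0,2,1) (0,2,2) (2,1,1) (2,1,2) (2,2,2)
PSO (12): (0,0,1) (0,0,2) (0,1,1) (0,1,2) (0,2,1) (0,2,2) (2,0,1) (2,0,2) (2,1,1) (2,1,2) (2,2,1) (2,2,2)
target (2,2,1) ∈ {PSO}

SC:no TSO:no PSO:yes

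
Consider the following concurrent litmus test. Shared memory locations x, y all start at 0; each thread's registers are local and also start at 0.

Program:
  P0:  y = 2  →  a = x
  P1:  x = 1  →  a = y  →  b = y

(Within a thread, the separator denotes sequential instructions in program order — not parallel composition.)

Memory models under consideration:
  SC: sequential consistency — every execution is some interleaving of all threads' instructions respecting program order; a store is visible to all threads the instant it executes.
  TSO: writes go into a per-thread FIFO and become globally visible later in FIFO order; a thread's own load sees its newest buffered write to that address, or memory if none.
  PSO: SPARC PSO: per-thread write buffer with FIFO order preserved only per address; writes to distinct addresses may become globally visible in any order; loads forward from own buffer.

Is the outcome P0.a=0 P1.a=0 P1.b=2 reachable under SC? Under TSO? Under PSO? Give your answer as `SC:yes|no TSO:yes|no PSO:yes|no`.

outcome vector order: (P0.a,P1.a,P1.b)
SC (4): (0,2,2), (1,0,0), (1,0,2), (1,2,2)
TSO (6): (0,0,0), (0,0,2), (0,2,2), (1,0,0), (1,0,2), (1,2,2)
PSO (6): (0,0,0), (0,0,2), (0,2,2), (1,0,0), (1,0,2), (1,2,2)
target (0,0,2) ∈ {TSO,PSO}

SC:no TSO:yes PSO:yes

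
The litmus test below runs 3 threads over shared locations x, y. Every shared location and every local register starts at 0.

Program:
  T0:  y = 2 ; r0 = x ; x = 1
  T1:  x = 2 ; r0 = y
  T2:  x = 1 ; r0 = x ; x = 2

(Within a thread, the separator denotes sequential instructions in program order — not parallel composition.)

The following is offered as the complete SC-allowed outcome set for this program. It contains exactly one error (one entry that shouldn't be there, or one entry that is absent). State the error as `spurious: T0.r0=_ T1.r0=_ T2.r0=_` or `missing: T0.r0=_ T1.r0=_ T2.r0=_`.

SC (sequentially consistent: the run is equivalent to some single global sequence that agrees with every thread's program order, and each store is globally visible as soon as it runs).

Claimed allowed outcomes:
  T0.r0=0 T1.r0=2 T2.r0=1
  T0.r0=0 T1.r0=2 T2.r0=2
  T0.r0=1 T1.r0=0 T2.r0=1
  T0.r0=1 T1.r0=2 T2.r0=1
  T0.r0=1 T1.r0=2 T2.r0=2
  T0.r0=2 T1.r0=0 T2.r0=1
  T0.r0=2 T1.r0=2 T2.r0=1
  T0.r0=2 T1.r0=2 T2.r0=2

missing: T0.r0=2 T1.r0=0 T2.r0=2

outcome vector order: (T0.r0,T1.r0,T2.r0)
SC (9): (0,2,1), (0,2,2), (1,0,1), (1,2,1), (1,2,2), (2,0,1), (2,0,2), (2,2,1), (2,2,2)
SC∖claimed = {(2,0,2)}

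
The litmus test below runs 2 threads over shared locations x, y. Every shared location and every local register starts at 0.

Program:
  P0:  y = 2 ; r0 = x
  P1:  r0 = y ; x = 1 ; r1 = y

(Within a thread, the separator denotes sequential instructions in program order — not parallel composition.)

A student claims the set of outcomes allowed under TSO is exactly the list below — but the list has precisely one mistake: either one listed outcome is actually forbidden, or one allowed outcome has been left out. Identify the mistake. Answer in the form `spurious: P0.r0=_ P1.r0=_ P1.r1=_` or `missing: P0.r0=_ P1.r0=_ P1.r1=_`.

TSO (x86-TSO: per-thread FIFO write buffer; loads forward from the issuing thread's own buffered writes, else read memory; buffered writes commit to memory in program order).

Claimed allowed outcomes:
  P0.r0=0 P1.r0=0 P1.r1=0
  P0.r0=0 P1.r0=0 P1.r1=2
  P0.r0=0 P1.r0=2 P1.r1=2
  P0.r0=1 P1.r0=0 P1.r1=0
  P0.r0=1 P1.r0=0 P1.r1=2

missing: P0.r0=1 P1.r0=2 P1.r1=2

outcome vector order: (P0.r0,P1.r0,P1.r1)
[TSO] allowed = {<0 0 0>; <0 0 2>; <0 2 2>; <1 0 0>; <1 0 2>; <1 2 2>}
TSO∖claimed = {<1 2 2>}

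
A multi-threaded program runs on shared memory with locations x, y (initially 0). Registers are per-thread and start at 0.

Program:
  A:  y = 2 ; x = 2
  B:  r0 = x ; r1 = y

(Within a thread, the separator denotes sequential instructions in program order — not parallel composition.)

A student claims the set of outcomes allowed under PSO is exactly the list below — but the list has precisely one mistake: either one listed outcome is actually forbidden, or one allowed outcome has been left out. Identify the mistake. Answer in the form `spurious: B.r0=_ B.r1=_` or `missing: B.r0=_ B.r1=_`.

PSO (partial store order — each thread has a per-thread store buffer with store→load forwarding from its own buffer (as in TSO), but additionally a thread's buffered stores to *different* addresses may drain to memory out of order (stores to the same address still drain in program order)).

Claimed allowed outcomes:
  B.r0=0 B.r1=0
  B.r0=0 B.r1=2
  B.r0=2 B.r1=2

outcome vector order: (B.r0,B.r1)
PSO: 4 outcomes — {00; 02; 20; 22}
PSO∖claimed = {20}

missing: B.r0=2 B.r1=0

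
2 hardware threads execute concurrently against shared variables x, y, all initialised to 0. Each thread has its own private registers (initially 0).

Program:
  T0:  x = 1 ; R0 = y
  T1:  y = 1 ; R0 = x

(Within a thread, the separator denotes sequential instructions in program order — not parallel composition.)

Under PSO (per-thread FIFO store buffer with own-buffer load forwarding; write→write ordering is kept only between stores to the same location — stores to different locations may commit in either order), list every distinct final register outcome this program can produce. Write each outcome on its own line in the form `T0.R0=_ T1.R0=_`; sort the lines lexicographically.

outcome vector order: (T0.R0,T1.R0)
|PSO outcomes| = 4

T0.R0=0 T1.R0=0
T0.R0=0 T1.R0=1
T0.R0=1 T1.R0=0
T0.R0=1 T1.R0=1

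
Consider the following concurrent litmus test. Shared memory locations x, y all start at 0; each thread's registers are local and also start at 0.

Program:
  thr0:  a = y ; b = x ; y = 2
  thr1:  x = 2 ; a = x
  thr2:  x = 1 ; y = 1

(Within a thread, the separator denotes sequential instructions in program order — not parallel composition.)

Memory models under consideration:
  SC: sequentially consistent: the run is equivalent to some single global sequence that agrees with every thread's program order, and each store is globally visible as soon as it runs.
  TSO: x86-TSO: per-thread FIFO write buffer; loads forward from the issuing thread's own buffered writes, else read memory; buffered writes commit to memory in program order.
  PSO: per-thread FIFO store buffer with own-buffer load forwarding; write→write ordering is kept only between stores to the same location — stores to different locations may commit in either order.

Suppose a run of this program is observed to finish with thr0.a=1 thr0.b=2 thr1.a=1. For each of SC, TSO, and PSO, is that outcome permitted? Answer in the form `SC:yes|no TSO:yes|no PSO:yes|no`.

outcome vector order: (thr0.a,thr0.b,thr1.a)
[SC] allowed = {(0,0,1), (0,0,2), (0,1,1), (0,1,2), (0,2,1), (0,2,2), (1,1,1), (1,1,2), (1,2,2)}
[TSO] allowed = {(0,0,1), (0,0,2), (0,1,1), (0,1,2), (0,2,1), (0,2,2), (1,1,1), (1,1,2), (1,2,2)}
[PSO] allowed = {(0,0,1), (0,0,2), (0,1,1), (0,1,2), (0,2,1), (0,2,2), (1,0,1), (1,0,2), (1,1,1), (1,1,2), (1,2,1), (1,2,2)}
target (1,2,1) ∈ {PSO}

SC:no TSO:no PSO:yes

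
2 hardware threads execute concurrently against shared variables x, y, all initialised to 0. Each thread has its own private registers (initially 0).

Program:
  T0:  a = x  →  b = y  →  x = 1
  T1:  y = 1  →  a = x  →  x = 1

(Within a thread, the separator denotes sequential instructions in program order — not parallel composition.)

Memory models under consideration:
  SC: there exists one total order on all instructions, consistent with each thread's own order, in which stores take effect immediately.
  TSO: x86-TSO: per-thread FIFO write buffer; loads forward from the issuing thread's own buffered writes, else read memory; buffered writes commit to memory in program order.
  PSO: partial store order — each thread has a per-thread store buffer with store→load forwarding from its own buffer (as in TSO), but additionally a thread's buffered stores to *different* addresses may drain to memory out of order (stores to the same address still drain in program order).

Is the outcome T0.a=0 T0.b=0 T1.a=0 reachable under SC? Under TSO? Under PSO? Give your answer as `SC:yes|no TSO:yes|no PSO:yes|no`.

outcome vector order: (T0.a,T0.b,T1.a)
under SC → (0,0,0); (0,0,1); (0,1,0); (0,1,1); (1,1,0)
under TSO → (0,0,0); (0,0,1); (0,1,0); (0,1,1); (1,1,0)
under PSO → (0,0,0); (0,0,1); (0,1,0); (0,1,1); (1,0,0); (1,1,0)
target (0,0,0) ∈ {SC,TSO,PSO}

SC:yes TSO:yes PSO:yes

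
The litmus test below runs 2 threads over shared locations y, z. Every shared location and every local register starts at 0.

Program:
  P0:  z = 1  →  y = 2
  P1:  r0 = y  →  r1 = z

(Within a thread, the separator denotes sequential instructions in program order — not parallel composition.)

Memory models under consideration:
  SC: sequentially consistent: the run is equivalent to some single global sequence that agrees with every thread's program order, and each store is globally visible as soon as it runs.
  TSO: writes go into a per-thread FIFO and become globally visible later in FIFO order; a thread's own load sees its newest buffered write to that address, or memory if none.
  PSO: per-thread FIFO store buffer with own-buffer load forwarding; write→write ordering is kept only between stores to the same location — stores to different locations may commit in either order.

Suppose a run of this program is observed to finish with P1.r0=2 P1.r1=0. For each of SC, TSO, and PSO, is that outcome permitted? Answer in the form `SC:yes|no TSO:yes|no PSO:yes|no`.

outcome vector order: (P1.r0,P1.r1)
under SC → 00, 01, 21
under TSO → 00, 01, 21
under PSO → 00, 01, 20, 21
target 20 ∈ {PSO}

SC:no TSO:no PSO:yes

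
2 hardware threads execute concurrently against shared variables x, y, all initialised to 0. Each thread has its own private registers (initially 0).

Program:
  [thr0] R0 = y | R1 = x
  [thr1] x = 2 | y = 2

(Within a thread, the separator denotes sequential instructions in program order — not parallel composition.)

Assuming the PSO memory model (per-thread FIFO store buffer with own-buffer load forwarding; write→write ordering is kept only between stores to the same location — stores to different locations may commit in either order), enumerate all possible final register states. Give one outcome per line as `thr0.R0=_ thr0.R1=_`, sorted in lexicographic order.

outcome vector order: (thr0.R0,thr0.R1)
|PSO outcomes| = 4

thr0.R0=0 thr0.R1=0
thr0.R0=0 thr0.R1=2
thr0.R0=2 thr0.R1=0
thr0.R0=2 thr0.R1=2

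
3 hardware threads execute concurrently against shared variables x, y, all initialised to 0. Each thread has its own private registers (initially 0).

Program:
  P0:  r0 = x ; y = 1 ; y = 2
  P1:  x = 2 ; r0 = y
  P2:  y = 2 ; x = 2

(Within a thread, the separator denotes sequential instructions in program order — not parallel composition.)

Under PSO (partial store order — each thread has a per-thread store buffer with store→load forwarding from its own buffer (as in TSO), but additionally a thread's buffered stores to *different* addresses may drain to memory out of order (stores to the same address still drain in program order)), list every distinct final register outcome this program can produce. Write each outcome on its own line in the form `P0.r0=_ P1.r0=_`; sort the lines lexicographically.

P0.r0=0 P1.r0=0
P0.r0=0 P1.r0=1
P0.r0=0 P1.r0=2
P0.r0=2 P1.r0=0
P0.r0=2 P1.r0=1
P0.r0=2 P1.r0=2

outcome vector order: (P0.r0,P1.r0)
|PSO outcomes| = 6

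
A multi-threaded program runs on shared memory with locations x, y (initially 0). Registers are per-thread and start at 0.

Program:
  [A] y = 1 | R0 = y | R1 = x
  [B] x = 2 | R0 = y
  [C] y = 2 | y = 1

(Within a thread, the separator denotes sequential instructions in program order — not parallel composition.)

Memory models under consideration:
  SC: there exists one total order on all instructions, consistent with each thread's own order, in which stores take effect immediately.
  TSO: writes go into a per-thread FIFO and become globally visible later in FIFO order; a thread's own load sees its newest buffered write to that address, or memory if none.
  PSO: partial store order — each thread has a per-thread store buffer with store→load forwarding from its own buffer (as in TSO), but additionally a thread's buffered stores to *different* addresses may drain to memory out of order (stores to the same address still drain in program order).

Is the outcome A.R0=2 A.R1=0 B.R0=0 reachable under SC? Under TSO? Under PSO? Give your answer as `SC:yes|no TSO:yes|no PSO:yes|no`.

SC:no TSO:yes PSO:yes

outcome vector order: (A.R0,A.R1,B.R0)
under SC → (1,0,1) (1,0,2) (1,2,0) (1,2,1) (1,2,2) (2,0,1) (2,0,2) (2,2,0) (2,2,1) (2,2,2)
under TSO → (1,0,0) (1,0,1) (1,0,2) (1,2,0) (1,2,1) (1,2,2) (2,0,0) (2,0,1) (2,0,2) (2,2,0) (2,2,1) (2,2,2)
under PSO → (1,0,0) (1,0,1) (1,0,2) (1,2,0) (1,2,1) (1,2,2) (2,0,0) (2,0,1) (2,0,2) (2,2,0) (2,2,1) (2,2,2)
target (2,0,0) ∈ {TSO,PSO}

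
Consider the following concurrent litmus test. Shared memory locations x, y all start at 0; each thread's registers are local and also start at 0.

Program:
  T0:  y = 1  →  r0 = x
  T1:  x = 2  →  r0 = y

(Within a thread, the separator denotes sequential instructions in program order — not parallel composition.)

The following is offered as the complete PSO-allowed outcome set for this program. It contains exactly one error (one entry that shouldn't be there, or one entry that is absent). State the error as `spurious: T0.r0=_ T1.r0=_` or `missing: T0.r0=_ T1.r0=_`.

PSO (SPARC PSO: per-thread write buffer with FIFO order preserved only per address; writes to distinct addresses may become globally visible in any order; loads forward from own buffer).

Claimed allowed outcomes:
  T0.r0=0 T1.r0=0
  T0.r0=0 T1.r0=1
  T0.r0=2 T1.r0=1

outcome vector order: (T0.r0,T1.r0)
under PSO → 0/0 0/1 2/0 2/1
PSO∖claimed = {2/0}

missing: T0.r0=2 T1.r0=0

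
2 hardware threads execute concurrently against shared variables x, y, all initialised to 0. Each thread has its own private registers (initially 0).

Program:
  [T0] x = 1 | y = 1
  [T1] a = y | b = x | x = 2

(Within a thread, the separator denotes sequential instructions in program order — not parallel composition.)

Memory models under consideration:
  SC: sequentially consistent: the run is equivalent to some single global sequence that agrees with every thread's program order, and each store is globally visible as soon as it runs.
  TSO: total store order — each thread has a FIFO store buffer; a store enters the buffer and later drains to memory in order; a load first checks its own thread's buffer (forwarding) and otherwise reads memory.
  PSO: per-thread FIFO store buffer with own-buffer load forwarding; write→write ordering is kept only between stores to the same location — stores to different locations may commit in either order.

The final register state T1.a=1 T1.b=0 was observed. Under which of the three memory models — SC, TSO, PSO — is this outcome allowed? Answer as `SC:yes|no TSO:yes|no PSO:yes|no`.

outcome vector order: (T1.a,T1.b)
[SC] allowed = {0/0 0/1 1/1}
[TSO] allowed = {0/0 0/1 1/1}
[PSO] allowed = {0/0 0/1 1/0 1/1}
target 1/0 ∈ {PSO}

SC:no TSO:no PSO:yes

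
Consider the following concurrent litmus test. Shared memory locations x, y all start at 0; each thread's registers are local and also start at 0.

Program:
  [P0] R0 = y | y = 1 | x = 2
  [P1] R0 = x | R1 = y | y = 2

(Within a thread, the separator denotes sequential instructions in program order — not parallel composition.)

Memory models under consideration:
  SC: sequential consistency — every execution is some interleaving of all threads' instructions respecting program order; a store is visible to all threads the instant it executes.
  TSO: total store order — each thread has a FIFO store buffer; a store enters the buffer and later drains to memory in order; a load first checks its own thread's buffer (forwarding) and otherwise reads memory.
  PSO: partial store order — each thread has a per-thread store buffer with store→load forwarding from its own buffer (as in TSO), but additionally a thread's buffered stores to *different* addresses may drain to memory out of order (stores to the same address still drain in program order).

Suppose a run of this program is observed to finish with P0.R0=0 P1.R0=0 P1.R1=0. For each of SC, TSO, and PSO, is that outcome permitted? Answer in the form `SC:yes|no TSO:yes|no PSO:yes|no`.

SC:yes TSO:yes PSO:yes

outcome vector order: (P0.R0,P1.R0,P1.R1)
SC (4): 0/0/0 0/0/1 0/2/1 2/0/0
TSO (4): 0/0/0 0/0/1 0/2/1 2/0/0
PSO (5): 0/0/0 0/0/1 0/2/0 0/2/1 2/0/0
target 0/0/0 ∈ {SC,TSO,PSO}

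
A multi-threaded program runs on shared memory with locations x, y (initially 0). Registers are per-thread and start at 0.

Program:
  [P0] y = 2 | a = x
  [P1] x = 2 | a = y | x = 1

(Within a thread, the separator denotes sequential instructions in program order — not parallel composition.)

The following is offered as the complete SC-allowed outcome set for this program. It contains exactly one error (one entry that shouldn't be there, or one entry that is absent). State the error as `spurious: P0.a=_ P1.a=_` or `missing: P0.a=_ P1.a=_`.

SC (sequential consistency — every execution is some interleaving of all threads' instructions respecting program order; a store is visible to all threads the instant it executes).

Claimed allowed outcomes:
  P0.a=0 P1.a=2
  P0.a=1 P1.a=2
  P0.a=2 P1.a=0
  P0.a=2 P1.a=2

missing: P0.a=1 P1.a=0

outcome vector order: (P0.a,P1.a)
under SC → 0/2; 1/0; 1/2; 2/0; 2/2
SC∖claimed = {1/0}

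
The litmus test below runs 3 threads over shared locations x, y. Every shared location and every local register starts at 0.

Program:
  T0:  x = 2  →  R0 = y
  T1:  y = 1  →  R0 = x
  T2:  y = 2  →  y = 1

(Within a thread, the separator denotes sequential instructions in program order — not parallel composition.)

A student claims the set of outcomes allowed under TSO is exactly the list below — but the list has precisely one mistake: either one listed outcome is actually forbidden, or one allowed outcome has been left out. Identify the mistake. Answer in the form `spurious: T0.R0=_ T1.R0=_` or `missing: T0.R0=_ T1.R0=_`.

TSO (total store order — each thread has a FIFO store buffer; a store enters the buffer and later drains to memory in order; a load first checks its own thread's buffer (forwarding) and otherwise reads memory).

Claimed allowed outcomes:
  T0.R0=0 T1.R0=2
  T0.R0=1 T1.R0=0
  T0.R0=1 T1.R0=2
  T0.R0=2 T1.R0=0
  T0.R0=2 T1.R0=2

missing: T0.R0=0 T1.R0=0

outcome vector order: (T0.R0,T1.R0)
TSO (6): 00; 02; 10; 12; 20; 22
TSO∖claimed = {00}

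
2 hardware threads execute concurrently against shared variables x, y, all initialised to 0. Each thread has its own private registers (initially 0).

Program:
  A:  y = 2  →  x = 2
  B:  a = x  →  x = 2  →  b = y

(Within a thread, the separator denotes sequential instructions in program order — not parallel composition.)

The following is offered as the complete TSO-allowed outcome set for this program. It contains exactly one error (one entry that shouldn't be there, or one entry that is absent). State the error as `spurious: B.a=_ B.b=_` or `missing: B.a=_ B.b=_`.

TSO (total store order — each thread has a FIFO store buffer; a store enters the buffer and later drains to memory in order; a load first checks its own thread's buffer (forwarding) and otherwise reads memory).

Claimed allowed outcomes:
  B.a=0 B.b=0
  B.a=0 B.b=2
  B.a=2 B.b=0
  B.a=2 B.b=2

spurious: B.a=2 B.b=0

outcome vector order: (B.a,B.b)
TSO (3): <0 0> <0 2> <2 2>
claimed∖TSO = {<2 0>}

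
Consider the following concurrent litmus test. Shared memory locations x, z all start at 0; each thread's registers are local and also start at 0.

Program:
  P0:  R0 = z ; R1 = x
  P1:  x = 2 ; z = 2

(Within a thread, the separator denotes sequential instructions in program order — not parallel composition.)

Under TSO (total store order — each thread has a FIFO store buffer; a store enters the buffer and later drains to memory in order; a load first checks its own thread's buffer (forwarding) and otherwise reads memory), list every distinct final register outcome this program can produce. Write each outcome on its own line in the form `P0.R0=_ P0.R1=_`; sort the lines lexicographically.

P0.R0=0 P0.R1=0
P0.R0=0 P0.R1=2
P0.R0=2 P0.R1=2

outcome vector order: (P0.R0,P0.R1)
|TSO outcomes| = 3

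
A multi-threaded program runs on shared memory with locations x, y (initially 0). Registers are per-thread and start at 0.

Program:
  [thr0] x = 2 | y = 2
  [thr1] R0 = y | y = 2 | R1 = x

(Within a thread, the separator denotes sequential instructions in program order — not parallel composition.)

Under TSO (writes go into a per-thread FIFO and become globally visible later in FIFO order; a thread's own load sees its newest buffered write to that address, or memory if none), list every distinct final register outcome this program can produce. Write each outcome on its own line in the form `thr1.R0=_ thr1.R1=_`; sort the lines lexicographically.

thr1.R0=0 thr1.R1=0
thr1.R0=0 thr1.R1=2
thr1.R0=2 thr1.R1=2

outcome vector order: (thr1.R0,thr1.R1)
|TSO outcomes| = 3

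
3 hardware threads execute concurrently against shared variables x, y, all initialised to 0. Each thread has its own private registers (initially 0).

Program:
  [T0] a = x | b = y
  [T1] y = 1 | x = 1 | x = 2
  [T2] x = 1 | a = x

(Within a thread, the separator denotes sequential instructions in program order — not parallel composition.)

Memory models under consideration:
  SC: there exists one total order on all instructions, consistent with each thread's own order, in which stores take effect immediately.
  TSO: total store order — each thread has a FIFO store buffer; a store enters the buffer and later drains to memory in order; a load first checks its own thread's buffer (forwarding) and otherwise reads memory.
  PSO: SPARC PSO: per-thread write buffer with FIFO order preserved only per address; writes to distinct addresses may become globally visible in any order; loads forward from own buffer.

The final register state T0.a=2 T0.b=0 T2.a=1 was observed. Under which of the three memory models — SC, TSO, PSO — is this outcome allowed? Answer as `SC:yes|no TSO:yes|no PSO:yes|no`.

outcome vector order: (T0.a,T0.b,T2.a)
[SC] allowed = {0/0/1; 0/0/2; 0/1/1; 0/1/2; 1/0/1; 1/0/2; 1/1/1; 1/1/2; 2/1/1; 2/1/2}
[TSO] allowed = {0/0/1; 0/0/2; 0/1/1; 0/1/2; 1/0/1; 1/0/2; 1/1/1; 1/1/2; 2/1/1; 2/1/2}
[PSO] allowed = {0/0/1; 0/0/2; 0/1/1; 0/1/2; 1/0/1; 1/0/2; 1/1/1; 1/1/2; 2/0/1; 2/0/2; 2/1/1; 2/1/2}
target 2/0/1 ∈ {PSO}

SC:no TSO:no PSO:yes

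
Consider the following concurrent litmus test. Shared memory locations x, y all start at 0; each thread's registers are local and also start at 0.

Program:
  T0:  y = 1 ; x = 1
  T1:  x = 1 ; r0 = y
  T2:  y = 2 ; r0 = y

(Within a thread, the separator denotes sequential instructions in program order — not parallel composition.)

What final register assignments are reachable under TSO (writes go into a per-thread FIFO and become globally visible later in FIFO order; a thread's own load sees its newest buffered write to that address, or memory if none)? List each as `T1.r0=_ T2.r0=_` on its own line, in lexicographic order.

T1.r0=0 T2.r0=1
T1.r0=0 T2.r0=2
T1.r0=1 T2.r0=1
T1.r0=1 T2.r0=2
T1.r0=2 T2.r0=1
T1.r0=2 T2.r0=2

outcome vector order: (T1.r0,T2.r0)
|TSO outcomes| = 6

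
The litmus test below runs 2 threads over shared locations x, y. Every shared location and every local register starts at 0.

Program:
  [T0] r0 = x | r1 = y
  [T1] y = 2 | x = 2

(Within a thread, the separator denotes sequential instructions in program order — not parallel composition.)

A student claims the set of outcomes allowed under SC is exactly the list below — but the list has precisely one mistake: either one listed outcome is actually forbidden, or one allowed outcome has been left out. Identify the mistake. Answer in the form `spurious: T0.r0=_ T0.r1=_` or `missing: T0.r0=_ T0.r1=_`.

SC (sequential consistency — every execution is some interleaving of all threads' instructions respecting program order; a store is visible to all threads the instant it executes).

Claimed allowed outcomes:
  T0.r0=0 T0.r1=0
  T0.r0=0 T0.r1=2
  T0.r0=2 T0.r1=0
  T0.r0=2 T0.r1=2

outcome vector order: (T0.r0,T0.r1)
SC: 3 outcomes — {00; 02; 22}
claimed∖SC = {20}

spurious: T0.r0=2 T0.r1=0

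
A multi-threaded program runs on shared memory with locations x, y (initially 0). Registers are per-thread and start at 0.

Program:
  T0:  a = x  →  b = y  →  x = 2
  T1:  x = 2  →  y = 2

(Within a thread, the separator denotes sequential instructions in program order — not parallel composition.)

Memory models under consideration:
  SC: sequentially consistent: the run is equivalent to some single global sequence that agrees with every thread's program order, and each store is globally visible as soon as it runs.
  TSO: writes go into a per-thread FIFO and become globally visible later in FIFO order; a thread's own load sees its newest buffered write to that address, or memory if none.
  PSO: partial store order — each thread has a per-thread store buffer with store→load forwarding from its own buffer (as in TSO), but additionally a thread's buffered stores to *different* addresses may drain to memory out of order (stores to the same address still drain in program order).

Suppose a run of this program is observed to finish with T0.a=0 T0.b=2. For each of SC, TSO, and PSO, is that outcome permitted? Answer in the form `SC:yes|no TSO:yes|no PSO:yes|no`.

SC:yes TSO:yes PSO:yes

outcome vector order: (T0.a,T0.b)
SC: 4 outcomes — {0/0, 0/2, 2/0, 2/2}
TSO: 4 outcomes — {0/0, 0/2, 2/0, 2/2}
PSO: 4 outcomes — {0/0, 0/2, 2/0, 2/2}
target 0/2 ∈ {SC,TSO,PSO}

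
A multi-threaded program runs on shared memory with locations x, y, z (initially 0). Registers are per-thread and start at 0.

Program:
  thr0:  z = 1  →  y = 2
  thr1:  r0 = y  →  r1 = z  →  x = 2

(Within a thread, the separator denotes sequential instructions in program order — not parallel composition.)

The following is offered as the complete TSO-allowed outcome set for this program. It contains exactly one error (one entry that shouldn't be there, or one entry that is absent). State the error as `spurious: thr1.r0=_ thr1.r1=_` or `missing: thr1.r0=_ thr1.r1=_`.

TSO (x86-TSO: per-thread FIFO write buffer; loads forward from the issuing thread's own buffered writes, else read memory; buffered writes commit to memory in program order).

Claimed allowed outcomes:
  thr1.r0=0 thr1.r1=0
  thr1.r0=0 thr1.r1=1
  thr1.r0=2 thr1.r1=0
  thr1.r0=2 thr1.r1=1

spurious: thr1.r0=2 thr1.r1=0

outcome vector order: (thr1.r0,thr1.r1)
TSO (3): <0 0>, <0 1>, <2 1>
claimed∖TSO = {<2 0>}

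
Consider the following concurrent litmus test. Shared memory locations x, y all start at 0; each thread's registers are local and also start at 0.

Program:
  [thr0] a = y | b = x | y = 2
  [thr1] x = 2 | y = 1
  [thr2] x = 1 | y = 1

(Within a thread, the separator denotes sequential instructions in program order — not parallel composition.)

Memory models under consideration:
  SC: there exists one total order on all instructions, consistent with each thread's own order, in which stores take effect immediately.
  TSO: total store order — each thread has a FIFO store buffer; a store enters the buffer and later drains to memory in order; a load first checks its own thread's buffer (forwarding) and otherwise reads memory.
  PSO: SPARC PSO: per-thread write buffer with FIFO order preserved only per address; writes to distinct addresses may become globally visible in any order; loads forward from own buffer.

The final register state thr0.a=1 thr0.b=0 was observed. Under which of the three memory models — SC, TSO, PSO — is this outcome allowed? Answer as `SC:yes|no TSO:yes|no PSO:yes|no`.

outcome vector order: (thr0.a,thr0.b)
SC (5): 0/0 0/1 0/2 1/1 1/2
TSO (5): 0/0 0/1 0/2 1/1 1/2
PSO (6): 0/0 0/1 0/2 1/0 1/1 1/2
target 1/0 ∈ {PSO}

SC:no TSO:no PSO:yes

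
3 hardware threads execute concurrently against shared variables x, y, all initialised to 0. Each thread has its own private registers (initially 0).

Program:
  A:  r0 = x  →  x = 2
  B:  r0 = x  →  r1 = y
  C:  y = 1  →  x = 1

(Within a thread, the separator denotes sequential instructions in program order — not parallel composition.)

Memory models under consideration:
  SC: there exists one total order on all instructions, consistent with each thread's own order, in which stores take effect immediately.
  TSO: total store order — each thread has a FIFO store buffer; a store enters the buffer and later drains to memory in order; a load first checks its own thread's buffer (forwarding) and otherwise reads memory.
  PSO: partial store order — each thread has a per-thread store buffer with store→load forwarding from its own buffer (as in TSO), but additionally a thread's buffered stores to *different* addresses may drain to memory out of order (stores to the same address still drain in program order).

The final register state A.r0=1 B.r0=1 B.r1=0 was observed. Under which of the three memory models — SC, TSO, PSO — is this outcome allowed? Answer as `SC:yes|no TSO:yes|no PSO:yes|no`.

SC:no TSO:no PSO:yes

outcome vector order: (A.r0,B.r0,B.r1)
[SC] allowed = {<0 0 0>, <0 0 1>, <0 1 1>, <0 2 0>, <0 2 1>, <1 0 0>, <1 0 1>, <1 1 1>, <1 2 1>}
[TSO] allowed = {<0 0 0>, <0 0 1>, <0 1 1>, <0 2 0>, <0 2 1>, <1 0 0>, <1 0 1>, <1 1 1>, <1 2 1>}
[PSO] allowed = {<0 0 0>, <0 0 1>, <0 1 0>, <0 1 1>, <0 2 0>, <0 2 1>, <1 0 0>, <1 0 1>, <1 1 0>, <1 1 1>, <1 2 0>, <1 2 1>}
target <1 1 0> ∈ {PSO}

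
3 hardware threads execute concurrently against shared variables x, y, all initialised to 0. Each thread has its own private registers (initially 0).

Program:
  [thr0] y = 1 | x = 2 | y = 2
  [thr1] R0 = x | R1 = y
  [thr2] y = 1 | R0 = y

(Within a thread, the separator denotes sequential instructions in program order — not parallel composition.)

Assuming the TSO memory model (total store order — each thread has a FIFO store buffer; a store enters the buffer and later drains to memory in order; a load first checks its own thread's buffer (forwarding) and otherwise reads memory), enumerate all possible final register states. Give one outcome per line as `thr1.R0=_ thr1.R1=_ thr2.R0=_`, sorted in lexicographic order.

thr1.R0=0 thr1.R1=0 thr2.R0=1
thr1.R0=0 thr1.R1=0 thr2.R0=2
thr1.R0=0 thr1.R1=1 thr2.R0=1
thr1.R0=0 thr1.R1=1 thr2.R0=2
thr1.R0=0 thr1.R1=2 thr2.R0=1
thr1.R0=0 thr1.R1=2 thr2.R0=2
thr1.R0=2 thr1.R1=1 thr2.R0=1
thr1.R0=2 thr1.R1=1 thr2.R0=2
thr1.R0=2 thr1.R1=2 thr2.R0=1
thr1.R0=2 thr1.R1=2 thr2.R0=2

outcome vector order: (thr1.R0,thr1.R1,thr2.R0)
|TSO outcomes| = 10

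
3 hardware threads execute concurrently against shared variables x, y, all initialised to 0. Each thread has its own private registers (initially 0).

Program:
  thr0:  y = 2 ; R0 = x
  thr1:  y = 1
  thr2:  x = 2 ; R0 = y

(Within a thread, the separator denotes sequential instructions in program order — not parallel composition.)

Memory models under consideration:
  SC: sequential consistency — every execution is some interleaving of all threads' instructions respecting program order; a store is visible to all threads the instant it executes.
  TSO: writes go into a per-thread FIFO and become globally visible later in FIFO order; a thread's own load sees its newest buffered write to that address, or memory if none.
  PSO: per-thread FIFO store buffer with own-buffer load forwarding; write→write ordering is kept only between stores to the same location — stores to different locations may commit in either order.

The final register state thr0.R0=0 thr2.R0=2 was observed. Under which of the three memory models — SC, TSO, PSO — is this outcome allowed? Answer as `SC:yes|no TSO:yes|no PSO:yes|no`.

SC:yes TSO:yes PSO:yes

outcome vector order: (thr0.R0,thr2.R0)
under SC → (0,1), (0,2), (2,0), (2,1), (2,2)
under TSO → (0,0), (0,1), (0,2), (2,0), (2,1), (2,2)
under PSO → (0,0), (0,1), (0,2), (2,0), (2,1), (2,2)
target (0,2) ∈ {SC,TSO,PSO}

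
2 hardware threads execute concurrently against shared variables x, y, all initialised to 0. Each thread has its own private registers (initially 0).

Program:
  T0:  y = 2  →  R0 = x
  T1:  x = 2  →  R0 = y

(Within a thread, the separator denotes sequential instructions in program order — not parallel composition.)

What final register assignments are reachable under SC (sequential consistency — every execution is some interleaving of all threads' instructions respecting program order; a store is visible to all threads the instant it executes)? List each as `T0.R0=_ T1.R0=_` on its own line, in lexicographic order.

outcome vector order: (T0.R0,T1.R0)
|SC outcomes| = 3

T0.R0=0 T1.R0=2
T0.R0=2 T1.R0=0
T0.R0=2 T1.R0=2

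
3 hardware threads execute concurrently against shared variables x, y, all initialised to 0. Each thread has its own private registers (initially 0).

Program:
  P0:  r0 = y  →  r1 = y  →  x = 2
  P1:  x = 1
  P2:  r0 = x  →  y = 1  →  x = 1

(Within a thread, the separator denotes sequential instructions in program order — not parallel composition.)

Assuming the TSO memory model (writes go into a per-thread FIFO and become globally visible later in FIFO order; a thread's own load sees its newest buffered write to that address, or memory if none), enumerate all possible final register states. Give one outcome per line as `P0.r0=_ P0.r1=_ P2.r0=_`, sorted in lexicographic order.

outcome vector order: (P0.r0,P0.r1,P2.r0)
|TSO outcomes| = 7

P0.r0=0 P0.r1=0 P2.r0=0
P0.r0=0 P0.r1=0 P2.r0=1
P0.r0=0 P0.r1=0 P2.r0=2
P0.r0=0 P0.r1=1 P2.r0=0
P0.r0=0 P0.r1=1 P2.r0=1
P0.r0=1 P0.r1=1 P2.r0=0
P0.r0=1 P0.r1=1 P2.r0=1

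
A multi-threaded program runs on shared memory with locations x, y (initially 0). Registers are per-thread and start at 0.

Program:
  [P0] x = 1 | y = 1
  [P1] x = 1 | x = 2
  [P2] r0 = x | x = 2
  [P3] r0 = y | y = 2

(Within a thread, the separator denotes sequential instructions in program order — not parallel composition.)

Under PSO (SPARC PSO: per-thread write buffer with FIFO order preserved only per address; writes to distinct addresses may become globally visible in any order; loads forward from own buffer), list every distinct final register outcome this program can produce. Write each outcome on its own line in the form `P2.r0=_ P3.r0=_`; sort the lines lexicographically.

outcome vector order: (P2.r0,P3.r0)
|PSO outcomes| = 6

P2.r0=0 P3.r0=0
P2.r0=0 P3.r0=1
P2.r0=1 P3.r0=0
P2.r0=1 P3.r0=1
P2.r0=2 P3.r0=0
P2.r0=2 P3.r0=1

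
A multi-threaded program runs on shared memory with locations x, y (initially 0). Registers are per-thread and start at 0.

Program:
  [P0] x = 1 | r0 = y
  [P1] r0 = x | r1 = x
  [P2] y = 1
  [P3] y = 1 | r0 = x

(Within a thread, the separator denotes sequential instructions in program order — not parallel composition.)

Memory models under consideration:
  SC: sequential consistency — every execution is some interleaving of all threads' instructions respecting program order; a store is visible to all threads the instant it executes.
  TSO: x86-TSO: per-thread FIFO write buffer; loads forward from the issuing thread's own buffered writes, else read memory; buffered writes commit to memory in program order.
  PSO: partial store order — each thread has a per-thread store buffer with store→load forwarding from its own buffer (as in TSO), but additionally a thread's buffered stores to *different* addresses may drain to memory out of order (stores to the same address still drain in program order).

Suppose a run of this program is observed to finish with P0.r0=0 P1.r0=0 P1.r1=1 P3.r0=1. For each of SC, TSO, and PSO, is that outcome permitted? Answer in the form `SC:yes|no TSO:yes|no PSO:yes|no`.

outcome vector order: (P0.r0,P1.r0,P1.r1,P3.r0)
SC (9): (0,0,0,1) (0,0,1,1) (0,1,1,1) (1,0,0,0) (1,0,0,1) (1,0,1,0) (1,0,1,1) (1,1,1,0) (1,1,1,1)
TSO (12): (0,0,0,0) (0,0,0,1) (0,0,1,0) (0,0,1,1) (0,1,1,0) (0,1,1,1) (1,0,0,0) (1,0,0,1) (1,0,1,0) (1,0,1,1) (1,1,1,0) (1,1,1,1)
PSO (12): (0,0,0,0) (0,0,0,1) (0,0,1,0) (0,0,1,1) (0,1,1,0) (0,1,1,1) (1,0,0,0) (1,0,0,1) (1,0,1,0) (1,0,1,1) (1,1,1,0) (1,1,1,1)
target (0,0,1,1) ∈ {SC,TSO,PSO}

SC:yes TSO:yes PSO:yes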